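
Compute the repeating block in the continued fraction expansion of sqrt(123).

[11; (11, 22)]

Write x_i = (sqrt(123) + m_i)/d_i with (m_0, d_0) = (0, 1). a_0 = floor(sqrt(123)) = 11, since 11^2 = 121 <= 123 < 144 = 12^2.
Iterate m_{i+1} = d_i*a_i - m_i, d_{i+1} = (123 - m_{i+1}^2)/d_i, a_{i+1} = floor((a_0 + m_{i+1})/d_{i+1}):
  m_1 = 1*11 - 0 = 11, d_1 = (123 - 11^2)/1 = 2/1 = 2, a_1 = floor((11 + 11)/2) = 11.
  m_2 = 2*11 - 11 = 11, d_2 = (123 - 11^2)/2 = 2/2 = 1, a_2 = floor((11 + 11)/1) = 22.
  m_3 = 1*22 - 11 = 11, d_3 = (123 - 11^2)/1 = 2/1 = 2: (m_3, d_3) = (m_1, d_1) = (11, 2), so from here the quotients repeat a_1, a_2; the period length is 2.
Hence the expansion of sqrt(123) is a_0 = 11 followed by the repeating block 11, 22 (period 2).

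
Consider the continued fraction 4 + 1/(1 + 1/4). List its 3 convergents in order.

4/1, 5/1, 24/5

Using the convergent recurrence p_i = a_i*p_{i-1} + p_{i-2}, q_i = a_i*q_{i-1} + q_{i-2} with p_{-2}=0, p_{-1}=1, q_{-2}=1, q_{-1}=0:
  i=0: a_0=4, p_0 = 4*1 + 0 = 4, q_0 = 4*0 + 1 = 1.
  i=1: a_1=1, p_1 = 1*4 + 1 = 5, q_1 = 1*1 + 0 = 1.
  i=2: a_2=4, p_2 = 4*5 + 4 = 24, q_2 = 4*1 + 1 = 5.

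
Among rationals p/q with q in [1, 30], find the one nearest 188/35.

Expand x = 188/35 as a continued fraction with the Euclidean algorithm:
  188 = 5*35 + 13, so a_0 = 5.
  35 = 2*13 + 9, so a_1 = 2.
  13 = 1*9 + 4, so a_2 = 1.
  9 = 2*4 + 1, so a_3 = 2.
  4 = 4*1 + 0, so a_4 = 4.
so x = [5; 2, 1, 2, 4].
Convergents (p_i = a_i*p_{i-1} + p_{i-2}, q_i = a_i*q_{i-1} + q_{i-2} with p_{-2}=0, p_{-1}=1, q_{-2}=1, q_{-1}=0), until the denominator exceeds 30:
  i=0: a_0=5, p_0 = 5*1 + 0 = 5, q_0 = 5*0 + 1 = 1.
  i=1: a_1=2, p_1 = 2*5 + 1 = 11, q_1 = 2*1 + 0 = 2.
  i=2: a_2=1, p_2 = 1*11 + 5 = 16, q_2 = 1*2 + 1 = 3.
  i=3: a_3=2, p_3 = 2*16 + 11 = 43, q_3 = 2*3 + 2 = 8.
  i=4: a_4=4, p_4 = 4*43 + 16 = 188, q_4 = 4*8 + 3 = 35.
q_4 = 35 > 30, so the last convergent with denominator <= 30 is p_3/q_3 = 43/8.
The closest fraction with denominator <= 30 is either p_3/q_3 or the intermediate fraction (k*p_3 + p_2)/(k*q_3 + q_2) with the largest k >= 1 whose denominator stays <= 30; these approach x as k grows, and every other convergent or intermediate fraction in range is farther away.
Largest k: floor((30 - q_2)/q_3) = floor((30 - 3)/8) = 3.
That gives (3*43 + 16)/(3*8 + 3) = 145/27.
Compare the errors: |x - 43/8| = |188*8 - 43*35|/(35*8) = 1/280, and |x - 145/27| = |188*27 - 145*35|/(35*27) = 1/945.
Cross-multiplying, 1*280 = 280 < 945 = 1*945, so 1/945 is smaller: the intermediate fraction 145/27 is closer to x than 43/8.

145/27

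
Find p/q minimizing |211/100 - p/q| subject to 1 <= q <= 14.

Expand x = 211/100 as a continued fraction with the Euclidean algorithm:
  211 = 2*100 + 11, so a_0 = 2.
  100 = 9*11 + 1, so a_1 = 9.
  11 = 11*1 + 0, so a_2 = 11.
so x = [2; 9, 11].
Convergents (p_i = a_i*p_{i-1} + p_{i-2}, q_i = a_i*q_{i-1} + q_{i-2} with p_{-2}=0, p_{-1}=1, q_{-2}=1, q_{-1}=0), until the denominator exceeds 14:
  i=0: a_0=2, p_0 = 2*1 + 0 = 2, q_0 = 2*0 + 1 = 1.
  i=1: a_1=9, p_1 = 9*2 + 1 = 19, q_1 = 9*1 + 0 = 9.
  i=2: a_2=11, p_2 = 11*19 + 2 = 211, q_2 = 11*9 + 1 = 100.
q_2 = 100 > 14, so the last convergent with denominator <= 14 is p_1/q_1 = 19/9.
The closest fraction with denominator <= 14 is either p_1/q_1 or the intermediate fraction (k*p_1 + p_0)/(k*q_1 + q_0) with the largest k >= 1 whose denominator stays <= 14; these approach x as k grows, and every other convergent or intermediate fraction in range is farther away.
Largest k: floor((14 - q_0)/q_1) = floor((14 - 1)/9) = 1.
That gives (1*19 + 2)/(1*9 + 1) = 21/10.
Compare the errors: |x - 19/9| = |211*9 - 19*100|/(100*9) = 1/900, and |x - 21/10| = |211*10 - 21*100|/(100*10) = 10/1000.
Cross-multiplying, 1*1000 = 1000 < 9000 = 10*900, so 1/900 is smaller: the convergent 19/9 is closer to x than 21/10.

19/9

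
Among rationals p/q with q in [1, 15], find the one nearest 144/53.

Expand x = 144/53 as a continued fraction with the Euclidean algorithm:
  144 = 2*53 + 38, so a_0 = 2.
  53 = 1*38 + 15, so a_1 = 1.
  38 = 2*15 + 8, so a_2 = 2.
  15 = 1*8 + 7, so a_3 = 1.
  8 = 1*7 + 1, so a_4 = 1.
  7 = 7*1 + 0, so a_5 = 7.
so x = [2; 1, 2, 1, 1, 7].
Convergents (p_i = a_i*p_{i-1} + p_{i-2}, q_i = a_i*q_{i-1} + q_{i-2} with p_{-2}=0, p_{-1}=1, q_{-2}=1, q_{-1}=0), until the denominator exceeds 15:
  i=0: a_0=2, p_0 = 2*1 + 0 = 2, q_0 = 2*0 + 1 = 1.
  i=1: a_1=1, p_1 = 1*2 + 1 = 3, q_1 = 1*1 + 0 = 1.
  i=2: a_2=2, p_2 = 2*3 + 2 = 8, q_2 = 2*1 + 1 = 3.
  i=3: a_3=1, p_3 = 1*8 + 3 = 11, q_3 = 1*3 + 1 = 4.
  i=4: a_4=1, p_4 = 1*11 + 8 = 19, q_4 = 1*4 + 3 = 7.
  i=5: a_5=7, p_5 = 7*19 + 11 = 144, q_5 = 7*7 + 4 = 53.
q_5 = 53 > 15, so the last convergent with denominator <= 15 is p_4/q_4 = 19/7.
The closest fraction with denominator <= 15 is either p_4/q_4 or the intermediate fraction (k*p_4 + p_3)/(k*q_4 + q_3) with the largest k >= 1 whose denominator stays <= 15; these approach x as k grows, and every other convergent or intermediate fraction in range is farther away.
Largest k: floor((15 - q_3)/q_4) = floor((15 - 4)/7) = 1.
That gives (1*19 + 11)/(1*7 + 4) = 30/11.
Compare the errors: |x - 19/7| = |144*7 - 19*53|/(53*7) = 1/371, and |x - 30/11| = |144*11 - 30*53|/(53*11) = 6/583.
Cross-multiplying, 1*583 = 583 < 2226 = 6*371, so 1/371 is smaller: the convergent 19/7 is closer to x than 30/11.

19/7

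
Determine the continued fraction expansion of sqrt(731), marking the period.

Write x_i = (sqrt(731) + m_i)/d_i with (m_0, d_0) = (0, 1). a_0 = floor(sqrt(731)) = 27, since 27^2 = 729 <= 731 < 784 = 28^2.
Iterate m_{i+1} = d_i*a_i - m_i, d_{i+1} = (731 - m_{i+1}^2)/d_i, a_{i+1} = floor((a_0 + m_{i+1})/d_{i+1}):
  m_1 = 1*27 - 0 = 27, d_1 = (731 - 27^2)/1 = 2/1 = 2, a_1 = floor((27 + 27)/2) = 27.
  m_2 = 2*27 - 27 = 27, d_2 = (731 - 27^2)/2 = 2/2 = 1, a_2 = floor((27 + 27)/1) = 54.
  m_3 = 1*54 - 27 = 27, d_3 = (731 - 27^2)/1 = 2/1 = 2: (m_3, d_3) = (m_1, d_1) = (27, 2), so from here the quotients repeat a_1, a_2; the period length is 2.
Hence the expansion of sqrt(731) is a_0 = 27 followed by the repeating block 27, 54 (period 2).

[27; (27, 54)]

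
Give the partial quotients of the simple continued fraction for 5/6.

[0; 1, 5]

Run the Euclidean algorithm on 5 and 6; the successive quotients are the partial quotients a_0, a_1, ... (each step inverts the fractional part left over by the previous one):
  5 = 0*6 + 5, so a_0 = 0.
  6 = 1*5 + 1, so a_1 = 1.
  5 = 5*1 + 0, so a_2 = 5.
The remainder reaches 0 after 3 divisions, so the expansion has 3 partial quotients, read off in order.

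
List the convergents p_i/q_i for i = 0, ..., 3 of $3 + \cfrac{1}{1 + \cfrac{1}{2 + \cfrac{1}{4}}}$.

Using the convergent recurrence p_i = a_i*p_{i-1} + p_{i-2}, q_i = a_i*q_{i-1} + q_{i-2} with p_{-2}=0, p_{-1}=1, q_{-2}=1, q_{-1}=0:
  i=0: a_0=3, p_0 = 3*1 + 0 = 3, q_0 = 3*0 + 1 = 1.
  i=1: a_1=1, p_1 = 1*3 + 1 = 4, q_1 = 1*1 + 0 = 1.
  i=2: a_2=2, p_2 = 2*4 + 3 = 11, q_2 = 2*1 + 1 = 3.
  i=3: a_3=4, p_3 = 4*11 + 4 = 48, q_3 = 4*3 + 1 = 13.

3/1, 4/1, 11/3, 48/13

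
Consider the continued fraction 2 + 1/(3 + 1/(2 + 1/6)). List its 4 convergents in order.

2/1, 7/3, 16/7, 103/45

Using the convergent recurrence p_i = a_i*p_{i-1} + p_{i-2}, q_i = a_i*q_{i-1} + q_{i-2} with p_{-2}=0, p_{-1}=1, q_{-2}=1, q_{-1}=0:
  i=0: a_0=2, p_0 = 2*1 + 0 = 2, q_0 = 2*0 + 1 = 1.
  i=1: a_1=3, p_1 = 3*2 + 1 = 7, q_1 = 3*1 + 0 = 3.
  i=2: a_2=2, p_2 = 2*7 + 2 = 16, q_2 = 2*3 + 1 = 7.
  i=3: a_3=6, p_3 = 6*16 + 7 = 103, q_3 = 6*7 + 3 = 45.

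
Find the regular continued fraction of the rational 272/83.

Run the Euclidean algorithm on 272 and 83; the successive quotients are the partial quotients a_0, a_1, ... (each step inverts the fractional part left over by the previous one):
  272 = 3*83 + 23, so a_0 = 3.
  83 = 3*23 + 14, so a_1 = 3.
  23 = 1*14 + 9, so a_2 = 1.
  14 = 1*9 + 5, so a_3 = 1.
  9 = 1*5 + 4, so a_4 = 1.
  5 = 1*4 + 1, so a_5 = 1.
  4 = 4*1 + 0, so a_6 = 4.
The remainder reaches 0 after 7 divisions, so the expansion has 7 partial quotients, read off in order.

[3; 3, 1, 1, 1, 1, 4]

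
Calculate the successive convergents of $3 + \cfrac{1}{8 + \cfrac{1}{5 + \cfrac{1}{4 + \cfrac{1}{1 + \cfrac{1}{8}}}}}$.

Using the convergent recurrence p_i = a_i*p_{i-1} + p_{i-2}, q_i = a_i*q_{i-1} + q_{i-2} with p_{-2}=0, p_{-1}=1, q_{-2}=1, q_{-1}=0:
  i=0: a_0=3, p_0 = 3*1 + 0 = 3, q_0 = 3*0 + 1 = 1.
  i=1: a_1=8, p_1 = 8*3 + 1 = 25, q_1 = 8*1 + 0 = 8.
  i=2: a_2=5, p_2 = 5*25 + 3 = 128, q_2 = 5*8 + 1 = 41.
  i=3: a_3=4, p_3 = 4*128 + 25 = 537, q_3 = 4*41 + 8 = 172.
  i=4: a_4=1, p_4 = 1*537 + 128 = 665, q_4 = 1*172 + 41 = 213.
  i=5: a_5=8, p_5 = 8*665 + 537 = 5857, q_5 = 8*213 + 172 = 1876.

3/1, 25/8, 128/41, 537/172, 665/213, 5857/1876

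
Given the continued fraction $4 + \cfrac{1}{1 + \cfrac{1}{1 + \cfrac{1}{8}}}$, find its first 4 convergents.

Using the convergent recurrence p_i = a_i*p_{i-1} + p_{i-2}, q_i = a_i*q_{i-1} + q_{i-2} with p_{-2}=0, p_{-1}=1, q_{-2}=1, q_{-1}=0:
  i=0: a_0=4, p_0 = 4*1 + 0 = 4, q_0 = 4*0 + 1 = 1.
  i=1: a_1=1, p_1 = 1*4 + 1 = 5, q_1 = 1*1 + 0 = 1.
  i=2: a_2=1, p_2 = 1*5 + 4 = 9, q_2 = 1*1 + 1 = 2.
  i=3: a_3=8, p_3 = 8*9 + 5 = 77, q_3 = 8*2 + 1 = 17.

4/1, 5/1, 9/2, 77/17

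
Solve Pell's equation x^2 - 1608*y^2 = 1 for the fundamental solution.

First expand sqrt(1608) as a continued fraction. With x_i = (sqrt(1608) + m_i)/d_i and (m_0, d_0) = (0, 1): a_0 = floor(sqrt(1608)) = 40, since 40^2 = 1600 <= 1608 < 1681 = 41^2.
Iterate m_{i+1} = d_i*a_i - m_i, d_{i+1} = (1608 - m_{i+1}^2)/d_i, a_{i+1} = floor((a_0 + m_{i+1})/d_{i+1}):
  m_1 = 1*40 - 0 = 40, d_1 = (1608 - 40^2)/1 = 8/1 = 8, a_1 = floor((40 + 40)/8) = 10.
  m_2 = 8*10 - 40 = 40, d_2 = (1608 - 40^2)/8 = 8/8 = 1, a_2 = floor((40 + 40)/1) = 80.
  m_3 = 1*80 - 40 = 40, d_3 = (1608 - 40^2)/1 = 8/1 = 8: (m_3, d_3) = (m_1, d_1) = (40, 8), so from here the quotients repeat a_1, a_2; the period length is 2.
So sqrt(1608) = [40; (10, 80)] with period length k = 2.
k is even, so the fundamental solution of x^2 - 1608y^2 = 1 is (p_{k-1}, q_{k-1}) = (p_1, q_1); compute convergents through index 1.
Convergents (p_i = a_i*p_{i-1} + p_{i-2}, q_i = a_i*q_{i-1} + q_{i-2} with p_{-2}=0, p_{-1}=1, q_{-2}=1, q_{-1}=0):
  i=0: a_0=40, p_0 = 40*1 + 0 = 40, q_0 = 40*0 + 1 = 1.
  i=1: a_1=10, p_1 = 10*40 + 1 = 401, q_1 = 10*1 + 0 = 10.
Check: 401^2 - 1608*10^2 = 160801 - 160800 = 1, so (x, y) = (401, 10) solves the equation, and by the theorem it is the least positive solution.

(x, y) = (401, 10)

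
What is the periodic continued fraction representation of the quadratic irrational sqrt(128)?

[11; (3, 5, 3, 22)]

Write x_i = (sqrt(128) + m_i)/d_i with (m_0, d_0) = (0, 1). a_0 = floor(sqrt(128)) = 11, since 11^2 = 121 <= 128 < 144 = 12^2.
Iterate m_{i+1} = d_i*a_i - m_i, d_{i+1} = (128 - m_{i+1}^2)/d_i, a_{i+1} = floor((a_0 + m_{i+1})/d_{i+1}):
  m_1 = 1*11 - 0 = 11, d_1 = (128 - 11^2)/1 = 7/1 = 7, a_1 = floor((11 + 11)/7) = 3.
  m_2 = 7*3 - 11 = 10, d_2 = (128 - 10^2)/7 = 28/7 = 4, a_2 = floor((11 + 10)/4) = 5.
  m_3 = 4*5 - 10 = 10, d_3 = (128 - 10^2)/4 = 28/4 = 7, a_3 = floor((11 + 10)/7) = 3.
  m_4 = 7*3 - 10 = 11, d_4 = (128 - 11^2)/7 = 7/7 = 1, a_4 = floor((11 + 11)/1) = 22.
  m_5 = 1*22 - 11 = 11, d_5 = (128 - 11^2)/1 = 7/1 = 7: (m_5, d_5) = (m_1, d_1) = (11, 7), so from here the quotients repeat a_1, ..., a_4; the period length is 4.
Hence the expansion of sqrt(128) is a_0 = 11 followed by the repeating block 3, 5, 3, 22 (period 4).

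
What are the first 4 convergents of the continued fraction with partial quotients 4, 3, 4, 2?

4/1, 13/3, 56/13, 125/29

Using the convergent recurrence p_i = a_i*p_{i-1} + p_{i-2}, q_i = a_i*q_{i-1} + q_{i-2} with p_{-2}=0, p_{-1}=1, q_{-2}=1, q_{-1}=0:
  i=0: a_0=4, p_0 = 4*1 + 0 = 4, q_0 = 4*0 + 1 = 1.
  i=1: a_1=3, p_1 = 3*4 + 1 = 13, q_1 = 3*1 + 0 = 3.
  i=2: a_2=4, p_2 = 4*13 + 4 = 56, q_2 = 4*3 + 1 = 13.
  i=3: a_3=2, p_3 = 2*56 + 13 = 125, q_3 = 2*13 + 3 = 29.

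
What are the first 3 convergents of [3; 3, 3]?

Using the convergent recurrence p_i = a_i*p_{i-1} + p_{i-2}, q_i = a_i*q_{i-1} + q_{i-2} with p_{-2}=0, p_{-1}=1, q_{-2}=1, q_{-1}=0:
  i=0: a_0=3, p_0 = 3*1 + 0 = 3, q_0 = 3*0 + 1 = 1.
  i=1: a_1=3, p_1 = 3*3 + 1 = 10, q_1 = 3*1 + 0 = 3.
  i=2: a_2=3, p_2 = 3*10 + 3 = 33, q_2 = 3*3 + 1 = 10.

3/1, 10/3, 33/10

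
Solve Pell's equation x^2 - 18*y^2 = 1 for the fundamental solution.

First expand sqrt(18) as a continued fraction. With x_i = (sqrt(18) + m_i)/d_i and (m_0, d_0) = (0, 1): a_0 = floor(sqrt(18)) = 4, since 4^2 = 16 <= 18 < 25 = 5^2.
Iterate m_{i+1} = d_i*a_i - m_i, d_{i+1} = (18 - m_{i+1}^2)/d_i, a_{i+1} = floor((a_0 + m_{i+1})/d_{i+1}):
  m_1 = 1*4 - 0 = 4, d_1 = (18 - 4^2)/1 = 2/1 = 2, a_1 = floor((4 + 4)/2) = 4.
  m_2 = 2*4 - 4 = 4, d_2 = (18 - 4^2)/2 = 2/2 = 1, a_2 = floor((4 + 4)/1) = 8.
  m_3 = 1*8 - 4 = 4, d_3 = (18 - 4^2)/1 = 2/1 = 2: (m_3, d_3) = (m_1, d_1) = (4, 2), so from here the quotients repeat a_1, a_2; the period length is 2.
So sqrt(18) = [4; (4, 8)] with period length k = 2.
k is even, so the fundamental solution of x^2 - 18y^2 = 1 is (p_{k-1}, q_{k-1}) = (p_1, q_1); compute convergents through index 1.
Convergents (p_i = a_i*p_{i-1} + p_{i-2}, q_i = a_i*q_{i-1} + q_{i-2} with p_{-2}=0, p_{-1}=1, q_{-2}=1, q_{-1}=0):
  i=0: a_0=4, p_0 = 4*1 + 0 = 4, q_0 = 4*0 + 1 = 1.
  i=1: a_1=4, p_1 = 4*4 + 1 = 17, q_1 = 4*1 + 0 = 4.
Check: 17^2 - 18*4^2 = 289 - 288 = 1, so (x, y) = (17, 4) solves the equation, and by the theorem it is the least positive solution.

(x, y) = (17, 4)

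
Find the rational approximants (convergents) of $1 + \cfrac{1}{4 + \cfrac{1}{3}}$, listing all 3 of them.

1/1, 5/4, 16/13

Using the convergent recurrence p_i = a_i*p_{i-1} + p_{i-2}, q_i = a_i*q_{i-1} + q_{i-2} with p_{-2}=0, p_{-1}=1, q_{-2}=1, q_{-1}=0:
  i=0: a_0=1, p_0 = 1*1 + 0 = 1, q_0 = 1*0 + 1 = 1.
  i=1: a_1=4, p_1 = 4*1 + 1 = 5, q_1 = 4*1 + 0 = 4.
  i=2: a_2=3, p_2 = 3*5 + 1 = 16, q_2 = 3*4 + 1 = 13.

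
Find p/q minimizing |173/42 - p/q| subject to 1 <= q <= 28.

Expand x = 173/42 as a continued fraction with the Euclidean algorithm:
  173 = 4*42 + 5, so a_0 = 4.
  42 = 8*5 + 2, so a_1 = 8.
  5 = 2*2 + 1, so a_2 = 2.
  2 = 2*1 + 0, so a_3 = 2.
so x = [4; 8, 2, 2].
Convergents (p_i = a_i*p_{i-1} + p_{i-2}, q_i = a_i*q_{i-1} + q_{i-2} with p_{-2}=0, p_{-1}=1, q_{-2}=1, q_{-1}=0), until the denominator exceeds 28:
  i=0: a_0=4, p_0 = 4*1 + 0 = 4, q_0 = 4*0 + 1 = 1.
  i=1: a_1=8, p_1 = 8*4 + 1 = 33, q_1 = 8*1 + 0 = 8.
  i=2: a_2=2, p_2 = 2*33 + 4 = 70, q_2 = 2*8 + 1 = 17.
  i=3: a_3=2, p_3 = 2*70 + 33 = 173, q_3 = 2*17 + 8 = 42.
q_3 = 42 > 28, so the last convergent with denominator <= 28 is p_2/q_2 = 70/17.
The closest fraction with denominator <= 28 is either p_2/q_2 or the intermediate fraction (k*p_2 + p_1)/(k*q_2 + q_1) with the largest k >= 1 whose denominator stays <= 28; these approach x as k grows, and every other convergent or intermediate fraction in range is farther away.
Largest k: floor((28 - q_1)/q_2) = floor((28 - 8)/17) = 1.
That gives (1*70 + 33)/(1*17 + 8) = 103/25.
Compare the errors: |x - 70/17| = |173*17 - 70*42|/(42*17) = 1/714, and |x - 103/25| = |173*25 - 103*42|/(42*25) = 1/1050.
Cross-multiplying, 1*714 = 714 < 1050 = 1*1050, so 1/1050 is smaller: the intermediate fraction 103/25 is closer to x than 70/17.

103/25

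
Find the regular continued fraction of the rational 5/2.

[2; 2]

Run the Euclidean algorithm on 5 and 2; the successive quotients are the partial quotients a_0, a_1, ... (each step inverts the fractional part left over by the previous one):
  5 = 2*2 + 1, so a_0 = 2.
  2 = 2*1 + 0, so a_1 = 2.
The remainder reaches 0 after 2 divisions, so the expansion has 2 partial quotients, read off in order.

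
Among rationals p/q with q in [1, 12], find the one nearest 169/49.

31/9

Expand x = 169/49 as a continued fraction with the Euclidean algorithm:
  169 = 3*49 + 22, so a_0 = 3.
  49 = 2*22 + 5, so a_1 = 2.
  22 = 4*5 + 2, so a_2 = 4.
  5 = 2*2 + 1, so a_3 = 2.
  2 = 2*1 + 0, so a_4 = 2.
so x = [3; 2, 4, 2, 2].
Convergents (p_i = a_i*p_{i-1} + p_{i-2}, q_i = a_i*q_{i-1} + q_{i-2} with p_{-2}=0, p_{-1}=1, q_{-2}=1, q_{-1}=0), until the denominator exceeds 12:
  i=0: a_0=3, p_0 = 3*1 + 0 = 3, q_0 = 3*0 + 1 = 1.
  i=1: a_1=2, p_1 = 2*3 + 1 = 7, q_1 = 2*1 + 0 = 2.
  i=2: a_2=4, p_2 = 4*7 + 3 = 31, q_2 = 4*2 + 1 = 9.
  i=3: a_3=2, p_3 = 2*31 + 7 = 69, q_3 = 2*9 + 2 = 20.
q_3 = 20 > 12, so the last convergent with denominator <= 12 is p_2/q_2 = 31/9.
The closest fraction with denominator <= 12 is either p_2/q_2 or the intermediate fraction (k*p_2 + p_1)/(k*q_2 + q_1) with the largest k >= 1 whose denominator stays <= 12; these approach x as k grows, and every other convergent or intermediate fraction in range is farther away.
Largest k: floor((12 - q_1)/q_2) = floor((12 - 2)/9) = 1.
That gives (1*31 + 7)/(1*9 + 2) = 38/11.
Compare the errors: |x - 31/9| = |169*9 - 31*49|/(49*9) = 2/441, and |x - 38/11| = |169*11 - 38*49|/(49*11) = 3/539.
Cross-multiplying, 2*539 = 1078 < 1323 = 3*441, so 2/441 is smaller: the convergent 31/9 is closer to x than 38/11.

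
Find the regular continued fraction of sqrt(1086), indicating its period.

Write x_i = (sqrt(1086) + m_i)/d_i with (m_0, d_0) = (0, 1). a_0 = floor(sqrt(1086)) = 32, since 32^2 = 1024 <= 1086 < 1089 = 33^2.
Iterate m_{i+1} = d_i*a_i - m_i, d_{i+1} = (1086 - m_{i+1}^2)/d_i, a_{i+1} = floor((a_0 + m_{i+1})/d_{i+1}):
  m_1 = 1*32 - 0 = 32, d_1 = (1086 - 32^2)/1 = 62/1 = 62, a_1 = floor((32 + 32)/62) = 1.
  m_2 = 62*1 - 32 = 30, d_2 = (1086 - 30^2)/62 = 186/62 = 3, a_2 = floor((32 + 30)/3) = 20.
  m_3 = 3*20 - 30 = 30, d_3 = (1086 - 30^2)/3 = 186/3 = 62, a_3 = floor((32 + 30)/62) = 1.
  m_4 = 62*1 - 30 = 32, d_4 = (1086 - 32^2)/62 = 62/62 = 1, a_4 = floor((32 + 32)/1) = 64.
  m_5 = 1*64 - 32 = 32, d_5 = (1086 - 32^2)/1 = 62/1 = 62: (m_5, d_5) = (m_1, d_1) = (32, 62), so from here the quotients repeat a_1, ..., a_4; the period length is 4.
Hence the expansion of sqrt(1086) is a_0 = 32 followed by the repeating block 1, 20, 1, 64 (period 4).

[32; (1, 20, 1, 64)]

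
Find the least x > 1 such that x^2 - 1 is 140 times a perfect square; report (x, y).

(x, y) = (71, 6)

First expand sqrt(140) as a continued fraction. With x_i = (sqrt(140) + m_i)/d_i and (m_0, d_0) = (0, 1): a_0 = floor(sqrt(140)) = 11, since 11^2 = 121 <= 140 < 144 = 12^2.
Iterate m_{i+1} = d_i*a_i - m_i, d_{i+1} = (140 - m_{i+1}^2)/d_i, a_{i+1} = floor((a_0 + m_{i+1})/d_{i+1}):
  m_1 = 1*11 - 0 = 11, d_1 = (140 - 11^2)/1 = 19/1 = 19, a_1 = floor((11 + 11)/19) = 1.
  m_2 = 19*1 - 11 = 8, d_2 = (140 - 8^2)/19 = 76/19 = 4, a_2 = floor((11 + 8)/4) = 4.
  m_3 = 4*4 - 8 = 8, d_3 = (140 - 8^2)/4 = 76/4 = 19, a_3 = floor((11 + 8)/19) = 1.
  m_4 = 19*1 - 8 = 11, d_4 = (140 - 11^2)/19 = 19/19 = 1, a_4 = floor((11 + 11)/1) = 22.
  m_5 = 1*22 - 11 = 11, d_5 = (140 - 11^2)/1 = 19/1 = 19: (m_5, d_5) = (m_1, d_1) = (11, 19), so from here the quotients repeat a_1, ..., a_4; the period length is 4.
So sqrt(140) = [11; (1, 4, 1, 22)] with period length k = 4.
k is even, so the fundamental solution of x^2 - 140y^2 = 1 is (p_{k-1}, q_{k-1}) = (p_3, q_3); compute convergents through index 3.
Convergents (p_i = a_i*p_{i-1} + p_{i-2}, q_i = a_i*q_{i-1} + q_{i-2} with p_{-2}=0, p_{-1}=1, q_{-2}=1, q_{-1}=0):
  i=0: a_0=11, p_0 = 11*1 + 0 = 11, q_0 = 11*0 + 1 = 1.
  i=1: a_1=1, p_1 = 1*11 + 1 = 12, q_1 = 1*1 + 0 = 1.
  i=2: a_2=4, p_2 = 4*12 + 11 = 59, q_2 = 4*1 + 1 = 5.
  i=3: a_3=1, p_3 = 1*59 + 12 = 71, q_3 = 1*5 + 1 = 6.
Check: 71^2 - 140*6^2 = 5041 - 5040 = 1, so (x, y) = (71, 6) solves the equation, and by the theorem it is the least positive solution.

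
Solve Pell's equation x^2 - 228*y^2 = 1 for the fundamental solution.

(x, y) = (151, 10)

First expand sqrt(228) as a continued fraction. With x_i = (sqrt(228) + m_i)/d_i and (m_0, d_0) = (0, 1): a_0 = floor(sqrt(228)) = 15, since 15^2 = 225 <= 228 < 256 = 16^2.
Iterate m_{i+1} = d_i*a_i - m_i, d_{i+1} = (228 - m_{i+1}^2)/d_i, a_{i+1} = floor((a_0 + m_{i+1})/d_{i+1}):
  m_1 = 1*15 - 0 = 15, d_1 = (228 - 15^2)/1 = 3/1 = 3, a_1 = floor((15 + 15)/3) = 10.
  m_2 = 3*10 - 15 = 15, d_2 = (228 - 15^2)/3 = 3/3 = 1, a_2 = floor((15 + 15)/1) = 30.
  m_3 = 1*30 - 15 = 15, d_3 = (228 - 15^2)/1 = 3/1 = 3: (m_3, d_3) = (m_1, d_1) = (15, 3), so from here the quotients repeat a_1, a_2; the period length is 2.
So sqrt(228) = [15; (10, 30)] with period length k = 2.
k is even, so the fundamental solution of x^2 - 228y^2 = 1 is (p_{k-1}, q_{k-1}) = (p_1, q_1); compute convergents through index 1.
Convergents (p_i = a_i*p_{i-1} + p_{i-2}, q_i = a_i*q_{i-1} + q_{i-2} with p_{-2}=0, p_{-1}=1, q_{-2}=1, q_{-1}=0):
  i=0: a_0=15, p_0 = 15*1 + 0 = 15, q_0 = 15*0 + 1 = 1.
  i=1: a_1=10, p_1 = 10*15 + 1 = 151, q_1 = 10*1 + 0 = 10.
Check: 151^2 - 228*10^2 = 22801 - 22800 = 1, so (x, y) = (151, 10) solves the equation, and by the theorem it is the least positive solution.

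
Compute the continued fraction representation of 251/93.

[2; 1, 2, 3, 9]

Run the Euclidean algorithm on 251 and 93; the successive quotients are the partial quotients a_0, a_1, ... (each step inverts the fractional part left over by the previous one):
  251 = 2*93 + 65, so a_0 = 2.
  93 = 1*65 + 28, so a_1 = 1.
  65 = 2*28 + 9, so a_2 = 2.
  28 = 3*9 + 1, so a_3 = 3.
  9 = 9*1 + 0, so a_4 = 9.
The remainder reaches 0 after 5 divisions, so the expansion has 5 partial quotients, read off in order.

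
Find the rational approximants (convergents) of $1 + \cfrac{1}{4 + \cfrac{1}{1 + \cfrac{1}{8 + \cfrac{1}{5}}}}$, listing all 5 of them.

1/1, 5/4, 6/5, 53/44, 271/225

Using the convergent recurrence p_i = a_i*p_{i-1} + p_{i-2}, q_i = a_i*q_{i-1} + q_{i-2} with p_{-2}=0, p_{-1}=1, q_{-2}=1, q_{-1}=0:
  i=0: a_0=1, p_0 = 1*1 + 0 = 1, q_0 = 1*0 + 1 = 1.
  i=1: a_1=4, p_1 = 4*1 + 1 = 5, q_1 = 4*1 + 0 = 4.
  i=2: a_2=1, p_2 = 1*5 + 1 = 6, q_2 = 1*4 + 1 = 5.
  i=3: a_3=8, p_3 = 8*6 + 5 = 53, q_3 = 8*5 + 4 = 44.
  i=4: a_4=5, p_4 = 5*53 + 6 = 271, q_4 = 5*44 + 5 = 225.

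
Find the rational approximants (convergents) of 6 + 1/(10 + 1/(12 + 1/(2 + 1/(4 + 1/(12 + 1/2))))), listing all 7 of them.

6/1, 61/10, 738/121, 1537/252, 6886/1129, 84169/13800, 175224/28729

Using the convergent recurrence p_i = a_i*p_{i-1} + p_{i-2}, q_i = a_i*q_{i-1} + q_{i-2} with p_{-2}=0, p_{-1}=1, q_{-2}=1, q_{-1}=0:
  i=0: a_0=6, p_0 = 6*1 + 0 = 6, q_0 = 6*0 + 1 = 1.
  i=1: a_1=10, p_1 = 10*6 + 1 = 61, q_1 = 10*1 + 0 = 10.
  i=2: a_2=12, p_2 = 12*61 + 6 = 738, q_2 = 12*10 + 1 = 121.
  i=3: a_3=2, p_3 = 2*738 + 61 = 1537, q_3 = 2*121 + 10 = 252.
  i=4: a_4=4, p_4 = 4*1537 + 738 = 6886, q_4 = 4*252 + 121 = 1129.
  i=5: a_5=12, p_5 = 12*6886 + 1537 = 84169, q_5 = 12*1129 + 252 = 13800.
  i=6: a_6=2, p_6 = 2*84169 + 6886 = 175224, q_6 = 2*13800 + 1129 = 28729.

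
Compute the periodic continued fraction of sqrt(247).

[15; (1, 2, 1, 1, 9, 1, 9, 1, 1, 2, 1, 30)]

Write x_i = (sqrt(247) + m_i)/d_i with (m_0, d_0) = (0, 1). a_0 = floor(sqrt(247)) = 15, since 15^2 = 225 <= 247 < 256 = 16^2.
Iterate m_{i+1} = d_i*a_i - m_i, d_{i+1} = (247 - m_{i+1}^2)/d_i, a_{i+1} = floor((a_0 + m_{i+1})/d_{i+1}):
  m_1 = 1*15 - 0 = 15, d_1 = (247 - 15^2)/1 = 22/1 = 22, a_1 = floor((15 + 15)/22) = 1.
  m_2 = 22*1 - 15 = 7, d_2 = (247 - 7^2)/22 = 198/22 = 9, a_2 = floor((15 + 7)/9) = 2.
  m_3 = 9*2 - 7 = 11, d_3 = (247 - 11^2)/9 = 126/9 = 14, a_3 = floor((15 + 11)/14) = 1.
  m_4 = 14*1 - 11 = 3, d_4 = (247 - 3^2)/14 = 238/14 = 17, a_4 = floor((15 + 3)/17) = 1.
  m_5 = 17*1 - 3 = 14, d_5 = (247 - 14^2)/17 = 51/17 = 3, a_5 = floor((15 + 14)/3) = 9.
  m_6 = 3*9 - 14 = 13, d_6 = (247 - 13^2)/3 = 78/3 = 26, a_6 = floor((15 + 13)/26) = 1.
  m_7 = 26*1 - 13 = 13, d_7 = (247 - 13^2)/26 = 78/26 = 3, a_7 = floor((15 + 13)/3) = 9.
  m_8 = 3*9 - 13 = 14, d_8 = (247 - 14^2)/3 = 51/3 = 17, a_8 = floor((15 + 14)/17) = 1.
  m_9 = 17*1 - 14 = 3, d_9 = (247 - 3^2)/17 = 238/17 = 14, a_9 = floor((15 + 3)/14) = 1.
  m_10 = 14*1 - 3 = 11, d_10 = (247 - 11^2)/14 = 126/14 = 9, a_10 = floor((15 + 11)/9) = 2.
  m_11 = 9*2 - 11 = 7, d_11 = (247 - 7^2)/9 = 198/9 = 22, a_11 = floor((15 + 7)/22) = 1.
  m_12 = 22*1 - 7 = 15, d_12 = (247 - 15^2)/22 = 22/22 = 1, a_12 = floor((15 + 15)/1) = 30.
  m_13 = 1*30 - 15 = 15, d_13 = (247 - 15^2)/1 = 22/1 = 22: (m_13, d_13) = (m_1, d_1) = (15, 22), so from here the quotients repeat a_1, ..., a_12; the period length is 12.
Hence the expansion of sqrt(247) is a_0 = 15 followed by the repeating block 1, 2, 1, 1, 9, 1, 9, 1, 1, 2, 1, 30 (period 12).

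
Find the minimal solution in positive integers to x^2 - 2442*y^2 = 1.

(x, y) = (593, 12)

First expand sqrt(2442) as a continued fraction. With x_i = (sqrt(2442) + m_i)/d_i and (m_0, d_0) = (0, 1): a_0 = floor(sqrt(2442)) = 49, since 49^2 = 2401 <= 2442 < 2500 = 50^2.
Iterate m_{i+1} = d_i*a_i - m_i, d_{i+1} = (2442 - m_{i+1}^2)/d_i, a_{i+1} = floor((a_0 + m_{i+1})/d_{i+1}):
  m_1 = 1*49 - 0 = 49, d_1 = (2442 - 49^2)/1 = 41/1 = 41, a_1 = floor((49 + 49)/41) = 2.
  m_2 = 41*2 - 49 = 33, d_2 = (2442 - 33^2)/41 = 1353/41 = 33, a_2 = floor((49 + 33)/33) = 2.
  m_3 = 33*2 - 33 = 33, d_3 = (2442 - 33^2)/33 = 1353/33 = 41, a_3 = floor((49 + 33)/41) = 2.
  m_4 = 41*2 - 33 = 49, d_4 = (2442 - 49^2)/41 = 41/41 = 1, a_4 = floor((49 + 49)/1) = 98.
  m_5 = 1*98 - 49 = 49, d_5 = (2442 - 49^2)/1 = 41/1 = 41: (m_5, d_5) = (m_1, d_1) = (49, 41), so from here the quotients repeat a_1, ..., a_4; the period length is 4.
So sqrt(2442) = [49; (2, 2, 2, 98)] with period length k = 4.
k is even, so the fundamental solution of x^2 - 2442y^2 = 1 is (p_{k-1}, q_{k-1}) = (p_3, q_3); compute convergents through index 3.
Convergents (p_i = a_i*p_{i-1} + p_{i-2}, q_i = a_i*q_{i-1} + q_{i-2} with p_{-2}=0, p_{-1}=1, q_{-2}=1, q_{-1}=0):
  i=0: a_0=49, p_0 = 49*1 + 0 = 49, q_0 = 49*0 + 1 = 1.
  i=1: a_1=2, p_1 = 2*49 + 1 = 99, q_1 = 2*1 + 0 = 2.
  i=2: a_2=2, p_2 = 2*99 + 49 = 247, q_2 = 2*2 + 1 = 5.
  i=3: a_3=2, p_3 = 2*247 + 99 = 593, q_3 = 2*5 + 2 = 12.
Check: 593^2 - 2442*12^2 = 351649 - 351648 = 1, so (x, y) = (593, 12) solves the equation, and by the theorem it is the least positive solution.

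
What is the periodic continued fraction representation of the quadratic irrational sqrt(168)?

Write x_i = (sqrt(168) + m_i)/d_i with (m_0, d_0) = (0, 1). a_0 = floor(sqrt(168)) = 12, since 12^2 = 144 <= 168 < 169 = 13^2.
Iterate m_{i+1} = d_i*a_i - m_i, d_{i+1} = (168 - m_{i+1}^2)/d_i, a_{i+1} = floor((a_0 + m_{i+1})/d_{i+1}):
  m_1 = 1*12 - 0 = 12, d_1 = (168 - 12^2)/1 = 24/1 = 24, a_1 = floor((12 + 12)/24) = 1.
  m_2 = 24*1 - 12 = 12, d_2 = (168 - 12^2)/24 = 24/24 = 1, a_2 = floor((12 + 12)/1) = 24.
  m_3 = 1*24 - 12 = 12, d_3 = (168 - 12^2)/1 = 24/1 = 24: (m_3, d_3) = (m_1, d_1) = (12, 24), so from here the quotients repeat a_1, a_2; the period length is 2.
Hence the expansion of sqrt(168) is a_0 = 12 followed by the repeating block 1, 24 (period 2).

[12; (1, 24)]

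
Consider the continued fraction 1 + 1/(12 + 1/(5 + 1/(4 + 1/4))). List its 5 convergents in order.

Using the convergent recurrence p_i = a_i*p_{i-1} + p_{i-2}, q_i = a_i*q_{i-1} + q_{i-2} with p_{-2}=0, p_{-1}=1, q_{-2}=1, q_{-1}=0:
  i=0: a_0=1, p_0 = 1*1 + 0 = 1, q_0 = 1*0 + 1 = 1.
  i=1: a_1=12, p_1 = 12*1 + 1 = 13, q_1 = 12*1 + 0 = 12.
  i=2: a_2=5, p_2 = 5*13 + 1 = 66, q_2 = 5*12 + 1 = 61.
  i=3: a_3=4, p_3 = 4*66 + 13 = 277, q_3 = 4*61 + 12 = 256.
  i=4: a_4=4, p_4 = 4*277 + 66 = 1174, q_4 = 4*256 + 61 = 1085.

1/1, 13/12, 66/61, 277/256, 1174/1085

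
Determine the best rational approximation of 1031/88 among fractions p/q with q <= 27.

Expand x = 1031/88 as a continued fraction with the Euclidean algorithm:
  1031 = 11*88 + 63, so a_0 = 11.
  88 = 1*63 + 25, so a_1 = 1.
  63 = 2*25 + 13, so a_2 = 2.
  25 = 1*13 + 12, so a_3 = 1.
  13 = 1*12 + 1, so a_4 = 1.
  12 = 12*1 + 0, so a_5 = 12.
so x = [11; 1, 2, 1, 1, 12].
Convergents (p_i = a_i*p_{i-1} + p_{i-2}, q_i = a_i*q_{i-1} + q_{i-2} with p_{-2}=0, p_{-1}=1, q_{-2}=1, q_{-1}=0), until the denominator exceeds 27:
  i=0: a_0=11, p_0 = 11*1 + 0 = 11, q_0 = 11*0 + 1 = 1.
  i=1: a_1=1, p_1 = 1*11 + 1 = 12, q_1 = 1*1 + 0 = 1.
  i=2: a_2=2, p_2 = 2*12 + 11 = 35, q_2 = 2*1 + 1 = 3.
  i=3: a_3=1, p_3 = 1*35 + 12 = 47, q_3 = 1*3 + 1 = 4.
  i=4: a_4=1, p_4 = 1*47 + 35 = 82, q_4 = 1*4 + 3 = 7.
  i=5: a_5=12, p_5 = 12*82 + 47 = 1031, q_5 = 12*7 + 4 = 88.
q_5 = 88 > 27, so the last convergent with denominator <= 27 is p_4/q_4 = 82/7.
The closest fraction with denominator <= 27 is either p_4/q_4 or the intermediate fraction (k*p_4 + p_3)/(k*q_4 + q_3) with the largest k >= 1 whose denominator stays <= 27; these approach x as k grows, and every other convergent or intermediate fraction in range is farther away.
Largest k: floor((27 - q_3)/q_4) = floor((27 - 4)/7) = 3.
That gives (3*82 + 47)/(3*7 + 4) = 293/25.
Compare the errors: |x - 82/7| = |1031*7 - 82*88|/(88*7) = 1/616, and |x - 293/25| = |1031*25 - 293*88|/(88*25) = 9/2200.
Cross-multiplying, 1*2200 = 2200 < 5544 = 9*616, so 1/616 is smaller: the convergent 82/7 is closer to x than 293/25.

82/7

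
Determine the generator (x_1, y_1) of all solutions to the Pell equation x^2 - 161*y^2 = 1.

(x, y) = (11775, 928)

First expand sqrt(161) as a continued fraction. With x_i = (sqrt(161) + m_i)/d_i and (m_0, d_0) = (0, 1): a_0 = floor(sqrt(161)) = 12, since 12^2 = 144 <= 161 < 169 = 13^2.
Iterate m_{i+1} = d_i*a_i - m_i, d_{i+1} = (161 - m_{i+1}^2)/d_i, a_{i+1} = floor((a_0 + m_{i+1})/d_{i+1}):
  m_1 = 1*12 - 0 = 12, d_1 = (161 - 12^2)/1 = 17/1 = 17, a_1 = floor((12 + 12)/17) = 1.
  m_2 = 17*1 - 12 = 5, d_2 = (161 - 5^2)/17 = 136/17 = 8, a_2 = floor((12 + 5)/8) = 2.
  m_3 = 8*2 - 5 = 11, d_3 = (161 - 11^2)/8 = 40/8 = 5, a_3 = floor((12 + 11)/5) = 4.
  m_4 = 5*4 - 11 = 9, d_4 = (161 - 9^2)/5 = 80/5 = 16, a_4 = floor((12 + 9)/16) = 1.
  m_5 = 16*1 - 9 = 7, d_5 = (161 - 7^2)/16 = 112/16 = 7, a_5 = floor((12 + 7)/7) = 2.
  m_6 = 7*2 - 7 = 7, d_6 = (161 - 7^2)/7 = 112/7 = 16, a_6 = floor((12 + 7)/16) = 1.
  m_7 = 16*1 - 7 = 9, d_7 = (161 - 9^2)/16 = 80/16 = 5, a_7 = floor((12 + 9)/5) = 4.
  m_8 = 5*4 - 9 = 11, d_8 = (161 - 11^2)/5 = 40/5 = 8, a_8 = floor((12 + 11)/8) = 2.
  m_9 = 8*2 - 11 = 5, d_9 = (161 - 5^2)/8 = 136/8 = 17, a_9 = floor((12 + 5)/17) = 1.
  m_10 = 17*1 - 5 = 12, d_10 = (161 - 12^2)/17 = 17/17 = 1, a_10 = floor((12 + 12)/1) = 24.
  m_11 = 1*24 - 12 = 12, d_11 = (161 - 12^2)/1 = 17/1 = 17: (m_11, d_11) = (m_1, d_1) = (12, 17), so from here the quotients repeat a_1, ..., a_10; the period length is 10.
So sqrt(161) = [12; (1, 2, 4, 1, 2, 1, 4, 2, 1, 24)] with period length k = 10.
k is even, so the fundamental solution of x^2 - 161y^2 = 1 is (p_{k-1}, q_{k-1}) = (p_9, q_9); compute convergents through index 9.
Convergents (p_i = a_i*p_{i-1} + p_{i-2}, q_i = a_i*q_{i-1} + q_{i-2} with p_{-2}=0, p_{-1}=1, q_{-2}=1, q_{-1}=0):
  i=0: a_0=12, p_0 = 12*1 + 0 = 12, q_0 = 12*0 + 1 = 1.
  i=1: a_1=1, p_1 = 1*12 + 1 = 13, q_1 = 1*1 + 0 = 1.
  i=2: a_2=2, p_2 = 2*13 + 12 = 38, q_2 = 2*1 + 1 = 3.
  i=3: a_3=4, p_3 = 4*38 + 13 = 165, q_3 = 4*3 + 1 = 13.
  i=4: a_4=1, p_4 = 1*165 + 38 = 203, q_4 = 1*13 + 3 = 16.
  i=5: a_5=2, p_5 = 2*203 + 165 = 571, q_5 = 2*16 + 13 = 45.
  i=6: a_6=1, p_6 = 1*571 + 203 = 774, q_6 = 1*45 + 16 = 61.
  i=7: a_7=4, p_7 = 4*774 + 571 = 3667, q_7 = 4*61 + 45 = 289.
  i=8: a_8=2, p_8 = 2*3667 + 774 = 8108, q_8 = 2*289 + 61 = 639.
  i=9: a_9=1, p_9 = 1*8108 + 3667 = 11775, q_9 = 1*639 + 289 = 928.
Check: 11775^2 - 161*928^2 = 138650625 - 138650624 = 1, so (x, y) = (11775, 928) solves the equation, and by the theorem it is the least positive solution.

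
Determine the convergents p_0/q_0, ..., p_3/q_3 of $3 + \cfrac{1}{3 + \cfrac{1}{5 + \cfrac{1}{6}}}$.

Using the convergent recurrence p_i = a_i*p_{i-1} + p_{i-2}, q_i = a_i*q_{i-1} + q_{i-2} with p_{-2}=0, p_{-1}=1, q_{-2}=1, q_{-1}=0:
  i=0: a_0=3, p_0 = 3*1 + 0 = 3, q_0 = 3*0 + 1 = 1.
  i=1: a_1=3, p_1 = 3*3 + 1 = 10, q_1 = 3*1 + 0 = 3.
  i=2: a_2=5, p_2 = 5*10 + 3 = 53, q_2 = 5*3 + 1 = 16.
  i=3: a_3=6, p_3 = 6*53 + 10 = 328, q_3 = 6*16 + 3 = 99.

3/1, 10/3, 53/16, 328/99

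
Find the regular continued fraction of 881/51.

Run the Euclidean algorithm on 881 and 51; the successive quotients are the partial quotients a_0, a_1, ... (each step inverts the fractional part left over by the previous one):
  881 = 17*51 + 14, so a_0 = 17.
  51 = 3*14 + 9, so a_1 = 3.
  14 = 1*9 + 5, so a_2 = 1.
  9 = 1*5 + 4, so a_3 = 1.
  5 = 1*4 + 1, so a_4 = 1.
  4 = 4*1 + 0, so a_5 = 4.
The remainder reaches 0 after 6 divisions, so the expansion has 6 partial quotients, read off in order.

[17; 3, 1, 1, 1, 4]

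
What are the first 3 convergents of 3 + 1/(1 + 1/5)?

Using the convergent recurrence p_i = a_i*p_{i-1} + p_{i-2}, q_i = a_i*q_{i-1} + q_{i-2} with p_{-2}=0, p_{-1}=1, q_{-2}=1, q_{-1}=0:
  i=0: a_0=3, p_0 = 3*1 + 0 = 3, q_0 = 3*0 + 1 = 1.
  i=1: a_1=1, p_1 = 1*3 + 1 = 4, q_1 = 1*1 + 0 = 1.
  i=2: a_2=5, p_2 = 5*4 + 3 = 23, q_2 = 5*1 + 1 = 6.

3/1, 4/1, 23/6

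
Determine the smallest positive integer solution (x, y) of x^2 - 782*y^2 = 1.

(x, y) = (783, 28)

First expand sqrt(782) as a continued fraction. With x_i = (sqrt(782) + m_i)/d_i and (m_0, d_0) = (0, 1): a_0 = floor(sqrt(782)) = 27, since 27^2 = 729 <= 782 < 784 = 28^2.
Iterate m_{i+1} = d_i*a_i - m_i, d_{i+1} = (782 - m_{i+1}^2)/d_i, a_{i+1} = floor((a_0 + m_{i+1})/d_{i+1}):
  m_1 = 1*27 - 0 = 27, d_1 = (782 - 27^2)/1 = 53/1 = 53, a_1 = floor((27 + 27)/53) = 1.
  m_2 = 53*1 - 27 = 26, d_2 = (782 - 26^2)/53 = 106/53 = 2, a_2 = floor((27 + 26)/2) = 26.
  m_3 = 2*26 - 26 = 26, d_3 = (782 - 26^2)/2 = 106/2 = 53, a_3 = floor((27 + 26)/53) = 1.
  m_4 = 53*1 - 26 = 27, d_4 = (782 - 27^2)/53 = 53/53 = 1, a_4 = floor((27 + 27)/1) = 54.
  m_5 = 1*54 - 27 = 27, d_5 = (782 - 27^2)/1 = 53/1 = 53: (m_5, d_5) = (m_1, d_1) = (27, 53), so from here the quotients repeat a_1, ..., a_4; the period length is 4.
So sqrt(782) = [27; (1, 26, 1, 54)] with period length k = 4.
k is even, so the fundamental solution of x^2 - 782y^2 = 1 is (p_{k-1}, q_{k-1}) = (p_3, q_3); compute convergents through index 3.
Convergents (p_i = a_i*p_{i-1} + p_{i-2}, q_i = a_i*q_{i-1} + q_{i-2} with p_{-2}=0, p_{-1}=1, q_{-2}=1, q_{-1}=0):
  i=0: a_0=27, p_0 = 27*1 + 0 = 27, q_0 = 27*0 + 1 = 1.
  i=1: a_1=1, p_1 = 1*27 + 1 = 28, q_1 = 1*1 + 0 = 1.
  i=2: a_2=26, p_2 = 26*28 + 27 = 755, q_2 = 26*1 + 1 = 27.
  i=3: a_3=1, p_3 = 1*755 + 28 = 783, q_3 = 1*27 + 1 = 28.
Check: 783^2 - 782*28^2 = 613089 - 613088 = 1, so (x, y) = (783, 28) solves the equation, and by the theorem it is the least positive solution.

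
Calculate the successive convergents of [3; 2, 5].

3/1, 7/2, 38/11

Using the convergent recurrence p_i = a_i*p_{i-1} + p_{i-2}, q_i = a_i*q_{i-1} + q_{i-2} with p_{-2}=0, p_{-1}=1, q_{-2}=1, q_{-1}=0:
  i=0: a_0=3, p_0 = 3*1 + 0 = 3, q_0 = 3*0 + 1 = 1.
  i=1: a_1=2, p_1 = 2*3 + 1 = 7, q_1 = 2*1 + 0 = 2.
  i=2: a_2=5, p_2 = 5*7 + 3 = 38, q_2 = 5*2 + 1 = 11.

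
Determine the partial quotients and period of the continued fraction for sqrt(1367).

[36; (1, 35, 1, 72)]

Write x_i = (sqrt(1367) + m_i)/d_i with (m_0, d_0) = (0, 1). a_0 = floor(sqrt(1367)) = 36, since 36^2 = 1296 <= 1367 < 1369 = 37^2.
Iterate m_{i+1} = d_i*a_i - m_i, d_{i+1} = (1367 - m_{i+1}^2)/d_i, a_{i+1} = floor((a_0 + m_{i+1})/d_{i+1}):
  m_1 = 1*36 - 0 = 36, d_1 = (1367 - 36^2)/1 = 71/1 = 71, a_1 = floor((36 + 36)/71) = 1.
  m_2 = 71*1 - 36 = 35, d_2 = (1367 - 35^2)/71 = 142/71 = 2, a_2 = floor((36 + 35)/2) = 35.
  m_3 = 2*35 - 35 = 35, d_3 = (1367 - 35^2)/2 = 142/2 = 71, a_3 = floor((36 + 35)/71) = 1.
  m_4 = 71*1 - 35 = 36, d_4 = (1367 - 36^2)/71 = 71/71 = 1, a_4 = floor((36 + 36)/1) = 72.
  m_5 = 1*72 - 36 = 36, d_5 = (1367 - 36^2)/1 = 71/1 = 71: (m_5, d_5) = (m_1, d_1) = (36, 71), so from here the quotients repeat a_1, ..., a_4; the period length is 4.
Hence the expansion of sqrt(1367) is a_0 = 36 followed by the repeating block 1, 35, 1, 72 (period 4).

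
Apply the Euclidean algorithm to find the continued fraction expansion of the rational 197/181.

Run the Euclidean algorithm on 197 and 181; the successive quotients are the partial quotients a_0, a_1, ... (each step inverts the fractional part left over by the previous one):
  197 = 1*181 + 16, so a_0 = 1.
  181 = 11*16 + 5, so a_1 = 11.
  16 = 3*5 + 1, so a_2 = 3.
  5 = 5*1 + 0, so a_3 = 5.
The remainder reaches 0 after 4 divisions, so the expansion has 4 partial quotients, read off in order.

[1; 11, 3, 5]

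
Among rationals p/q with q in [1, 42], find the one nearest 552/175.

41/13

Expand x = 552/175 as a continued fraction with the Euclidean algorithm:
  552 = 3*175 + 27, so a_0 = 3.
  175 = 6*27 + 13, so a_1 = 6.
  27 = 2*13 + 1, so a_2 = 2.
  13 = 13*1 + 0, so a_3 = 13.
so x = [3; 6, 2, 13].
Convergents (p_i = a_i*p_{i-1} + p_{i-2}, q_i = a_i*q_{i-1} + q_{i-2} with p_{-2}=0, p_{-1}=1, q_{-2}=1, q_{-1}=0), until the denominator exceeds 42:
  i=0: a_0=3, p_0 = 3*1 + 0 = 3, q_0 = 3*0 + 1 = 1.
  i=1: a_1=6, p_1 = 6*3 + 1 = 19, q_1 = 6*1 + 0 = 6.
  i=2: a_2=2, p_2 = 2*19 + 3 = 41, q_2 = 2*6 + 1 = 13.
  i=3: a_3=13, p_3 = 13*41 + 19 = 552, q_3 = 13*13 + 6 = 175.
q_3 = 175 > 42, so the last convergent with denominator <= 42 is p_2/q_2 = 41/13.
The closest fraction with denominator <= 42 is either p_2/q_2 or the intermediate fraction (k*p_2 + p_1)/(k*q_2 + q_1) with the largest k >= 1 whose denominator stays <= 42; these approach x as k grows, and every other convergent or intermediate fraction in range is farther away.
Largest k: floor((42 - q_1)/q_2) = floor((42 - 6)/13) = 2.
That gives (2*41 + 19)/(2*13 + 6) = 101/32.
Compare the errors: |x - 41/13| = |552*13 - 41*175|/(175*13) = 1/2275, and |x - 101/32| = |552*32 - 101*175|/(175*32) = 11/5600.
Cross-multiplying, 1*5600 = 5600 < 25025 = 11*2275, so 1/2275 is smaller: the convergent 41/13 is closer to x than 101/32.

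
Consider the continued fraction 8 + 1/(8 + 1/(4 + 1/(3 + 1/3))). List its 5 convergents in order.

Using the convergent recurrence p_i = a_i*p_{i-1} + p_{i-2}, q_i = a_i*q_{i-1} + q_{i-2} with p_{-2}=0, p_{-1}=1, q_{-2}=1, q_{-1}=0:
  i=0: a_0=8, p_0 = 8*1 + 0 = 8, q_0 = 8*0 + 1 = 1.
  i=1: a_1=8, p_1 = 8*8 + 1 = 65, q_1 = 8*1 + 0 = 8.
  i=2: a_2=4, p_2 = 4*65 + 8 = 268, q_2 = 4*8 + 1 = 33.
  i=3: a_3=3, p_3 = 3*268 + 65 = 869, q_3 = 3*33 + 8 = 107.
  i=4: a_4=3, p_4 = 3*869 + 268 = 2875, q_4 = 3*107 + 33 = 354.

8/1, 65/8, 268/33, 869/107, 2875/354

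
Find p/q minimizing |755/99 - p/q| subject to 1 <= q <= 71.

Expand x = 755/99 as a continued fraction with the Euclidean algorithm:
  755 = 7*99 + 62, so a_0 = 7.
  99 = 1*62 + 37, so a_1 = 1.
  62 = 1*37 + 25, so a_2 = 1.
  37 = 1*25 + 12, so a_3 = 1.
  25 = 2*12 + 1, so a_4 = 2.
  12 = 12*1 + 0, so a_5 = 12.
so x = [7; 1, 1, 1, 2, 12].
Convergents (p_i = a_i*p_{i-1} + p_{i-2}, q_i = a_i*q_{i-1} + q_{i-2} with p_{-2}=0, p_{-1}=1, q_{-2}=1, q_{-1}=0), until the denominator exceeds 71:
  i=0: a_0=7, p_0 = 7*1 + 0 = 7, q_0 = 7*0 + 1 = 1.
  i=1: a_1=1, p_1 = 1*7 + 1 = 8, q_1 = 1*1 + 0 = 1.
  i=2: a_2=1, p_2 = 1*8 + 7 = 15, q_2 = 1*1 + 1 = 2.
  i=3: a_3=1, p_3 = 1*15 + 8 = 23, q_3 = 1*2 + 1 = 3.
  i=4: a_4=2, p_4 = 2*23 + 15 = 61, q_4 = 2*3 + 2 = 8.
  i=5: a_5=12, p_5 = 12*61 + 23 = 755, q_5 = 12*8 + 3 = 99.
q_5 = 99 > 71, so the last convergent with denominator <= 71 is p_4/q_4 = 61/8.
The closest fraction with denominator <= 71 is either p_4/q_4 or the intermediate fraction (k*p_4 + p_3)/(k*q_4 + q_3) with the largest k >= 1 whose denominator stays <= 71; these approach x as k grows, and every other convergent or intermediate fraction in range is farther away.
Largest k: floor((71 - q_3)/q_4) = floor((71 - 3)/8) = 8.
That gives (8*61 + 23)/(8*8 + 3) = 511/67.
Compare the errors: |x - 61/8| = |755*8 - 61*99|/(99*8) = 1/792, and |x - 511/67| = |755*67 - 511*99|/(99*67) = 4/6633.
Cross-multiplying, 4*792 = 3168 < 6633 = 1*6633, so 4/6633 is smaller: the intermediate fraction 511/67 is closer to x than 61/8.

511/67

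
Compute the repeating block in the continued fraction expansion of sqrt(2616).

[51; (6, 1, 4, 3, 1, 7, 1, 3, 4, 1, 6, 102)]

Write x_i = (sqrt(2616) + m_i)/d_i with (m_0, d_0) = (0, 1). a_0 = floor(sqrt(2616)) = 51, since 51^2 = 2601 <= 2616 < 2704 = 52^2.
Iterate m_{i+1} = d_i*a_i - m_i, d_{i+1} = (2616 - m_{i+1}^2)/d_i, a_{i+1} = floor((a_0 + m_{i+1})/d_{i+1}):
  m_1 = 1*51 - 0 = 51, d_1 = (2616 - 51^2)/1 = 15/1 = 15, a_1 = floor((51 + 51)/15) = 6.
  m_2 = 15*6 - 51 = 39, d_2 = (2616 - 39^2)/15 = 1095/15 = 73, a_2 = floor((51 + 39)/73) = 1.
  m_3 = 73*1 - 39 = 34, d_3 = (2616 - 34^2)/73 = 1460/73 = 20, a_3 = floor((51 + 34)/20) = 4.
  m_4 = 20*4 - 34 = 46, d_4 = (2616 - 46^2)/20 = 500/20 = 25, a_4 = floor((51 + 46)/25) = 3.
  m_5 = 25*3 - 46 = 29, d_5 = (2616 - 29^2)/25 = 1775/25 = 71, a_5 = floor((51 + 29)/71) = 1.
  m_6 = 71*1 - 29 = 42, d_6 = (2616 - 42^2)/71 = 852/71 = 12, a_6 = floor((51 + 42)/12) = 7.
  m_7 = 12*7 - 42 = 42, d_7 = (2616 - 42^2)/12 = 852/12 = 71, a_7 = floor((51 + 42)/71) = 1.
  m_8 = 71*1 - 42 = 29, d_8 = (2616 - 29^2)/71 = 1775/71 = 25, a_8 = floor((51 + 29)/25) = 3.
  m_9 = 25*3 - 29 = 46, d_9 = (2616 - 46^2)/25 = 500/25 = 20, a_9 = floor((51 + 46)/20) = 4.
  m_10 = 20*4 - 46 = 34, d_10 = (2616 - 34^2)/20 = 1460/20 = 73, a_10 = floor((51 + 34)/73) = 1.
  m_11 = 73*1 - 34 = 39, d_11 = (2616 - 39^2)/73 = 1095/73 = 15, a_11 = floor((51 + 39)/15) = 6.
  m_12 = 15*6 - 39 = 51, d_12 = (2616 - 51^2)/15 = 15/15 = 1, a_12 = floor((51 + 51)/1) = 102.
  m_13 = 1*102 - 51 = 51, d_13 = (2616 - 51^2)/1 = 15/1 = 15: (m_13, d_13) = (m_1, d_1) = (51, 15), so from here the quotients repeat a_1, ..., a_12; the period length is 12.
Hence the expansion of sqrt(2616) is a_0 = 51 followed by the repeating block 6, 1, 4, 3, 1, 7, 1, 3, 4, 1, 6, 102 (period 12).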